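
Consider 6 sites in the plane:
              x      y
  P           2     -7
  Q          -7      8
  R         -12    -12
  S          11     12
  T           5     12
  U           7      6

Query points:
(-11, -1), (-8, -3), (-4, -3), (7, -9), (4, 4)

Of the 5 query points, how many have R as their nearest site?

(-11, -1) — d² to each: P:205, Q:97, R:122, S:653, T:425, U:373 → nearest is Q
(-8, -3) — d² to each: P:116, Q:122, R:97, S:586, T:394, U:306 → nearest is R
(-4, -3) — d² to each: P:52, Q:130, R:145, S:450, T:306, U:202 → nearest is P
(7, -9) — d² to each: P:29, Q:485, R:370, S:457, T:445, U:225 → nearest is P
(4, 4) — d² to each: P:125, Q:137, R:512, S:113, T:65, U:13 → nearest is U
1 of the 5 points has R as nearest.

1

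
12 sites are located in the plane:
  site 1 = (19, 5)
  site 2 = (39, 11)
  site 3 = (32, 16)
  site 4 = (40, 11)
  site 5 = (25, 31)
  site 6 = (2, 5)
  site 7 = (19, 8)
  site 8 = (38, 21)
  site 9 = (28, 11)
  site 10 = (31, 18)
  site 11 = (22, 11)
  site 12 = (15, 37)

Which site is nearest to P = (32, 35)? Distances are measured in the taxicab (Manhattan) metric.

d(P, site 1) = 13 + 30 = 43
d(P, site 2) = 7 + 24 = 31
d(P, site 3) = 0 + 19 = 19
d(P, site 4) = 8 + 24 = 32
d(P, site 5) = 7 + 4 = 11
d(P, site 6) = 30 + 30 = 60
d(P, site 7) = 13 + 27 = 40
d(P, site 8) = 6 + 14 = 20
d(P, site 9) = 4 + 24 = 28
d(P, site 10) = 1 + 17 = 18
d(P, site 11) = 10 + 24 = 34
d(P, site 12) = 17 + 2 = 19
The smallest is to site 5, so P lies in the Voronoi region of site 5.

site 5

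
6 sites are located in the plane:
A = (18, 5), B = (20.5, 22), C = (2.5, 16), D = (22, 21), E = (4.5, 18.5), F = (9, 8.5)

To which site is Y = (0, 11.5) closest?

C

Squared Euclidean distances:
|YA|² = (0−18)² + (11.5−5)² = 324 + 42.25 = 366.25
|YB|² = (0−20.5)² + (11.5−22)² = 420.25 + 110.25 = 530.5
|YC|² = (0−2.5)² + (11.5−16)² = 6.25 + 20.25 = 26.5
|YD|² = (0−22)² + (11.5−21)² = 484 + 90.25 = 574.25
|YE|² = (0−4.5)² + (11.5−18.5)² = 20.25 + 49 = 69.25
|YF|² = (0−9)² + (11.5−8.5)² = 81 + 9 = 90
Minimum is at C.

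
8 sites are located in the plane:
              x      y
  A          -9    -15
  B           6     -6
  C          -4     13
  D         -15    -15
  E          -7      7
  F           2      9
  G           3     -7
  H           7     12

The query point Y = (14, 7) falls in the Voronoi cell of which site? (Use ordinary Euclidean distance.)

Squared Euclidean distances:
|YA|² = 529 + 484 = 1013
|YB|² = 64 + 169 = 233
|YC|² = 324 + 36 = 360
|YD|² = 841 + 484 = 1325
|YE|² = 441 + 0 = 441
|YF|² = 144 + 4 = 148
|YG|² = 121 + 196 = 317
|YH|² = 49 + 25 = 74
H is nearest.

H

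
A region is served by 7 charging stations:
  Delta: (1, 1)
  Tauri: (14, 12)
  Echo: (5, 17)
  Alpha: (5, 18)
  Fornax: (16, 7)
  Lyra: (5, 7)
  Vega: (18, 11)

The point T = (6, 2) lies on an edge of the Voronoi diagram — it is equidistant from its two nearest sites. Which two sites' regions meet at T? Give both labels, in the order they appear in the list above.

Delta and Lyra

Squared distances from T to each site:
d²(T, Delta) = (6−1)² + (2−1)² = 25 + 1 = 26
d²(T, Tauri) = (6−14)² + (2−12)² = 64 + 100 = 164
d²(T, Echo) = (6−5)² + (2−17)² = 1 + 225 = 226
d²(T, Alpha) = (6−5)² + (2−18)² = 1 + 256 = 257
d²(T, Fornax) = (6−16)² + (2−7)² = 100 + 25 = 125
d²(T, Lyra) = (6−5)² + (2−7)² = 1 + 25 = 26
d²(T, Vega) = (6−18)² + (2−11)² = 144 + 81 = 225
T is equidistant from Delta and Lyra (both at squared distance 26), and every other site is strictly farther — so T lies on the Delta–Lyra Voronoi edge.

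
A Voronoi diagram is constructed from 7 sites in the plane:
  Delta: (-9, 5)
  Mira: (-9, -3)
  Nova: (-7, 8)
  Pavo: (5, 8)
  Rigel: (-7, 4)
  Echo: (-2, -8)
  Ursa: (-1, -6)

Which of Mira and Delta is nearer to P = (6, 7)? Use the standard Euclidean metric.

Delta

Compare squared distances:
d²(P, Mira) = (6−(-9))² + (7−(-3))² = 225 + 100 = 325
d²(P, Delta) = (6−(-9))² + (7−5)² = 225 + 4 = 229
325 > 229, so Delta is closer.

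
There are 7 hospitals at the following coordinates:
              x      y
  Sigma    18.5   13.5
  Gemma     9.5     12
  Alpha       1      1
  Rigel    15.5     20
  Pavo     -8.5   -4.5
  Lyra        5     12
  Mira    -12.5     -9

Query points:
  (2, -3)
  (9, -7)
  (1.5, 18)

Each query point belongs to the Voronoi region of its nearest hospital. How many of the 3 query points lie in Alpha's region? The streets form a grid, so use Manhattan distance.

2

(2, -3) — d to each: Sigma:33, Gemma:22.5, Alpha:5, Rigel:36.5, Pavo:12, Lyra:18, Mira:20.5 → nearest is Alpha
(9, -7) — d to each: Sigma:30, Gemma:19.5, Alpha:16, Rigel:33.5, Pavo:20, Lyra:23, Mira:23.5 → nearest is Alpha
(1.5, 18) — d to each: Sigma:21.5, Gemma:14, Alpha:17.5, Rigel:16, Pavo:32.5, Lyra:9.5, Mira:41 → nearest is Lyra
2 of the 3 points have Alpha as nearest.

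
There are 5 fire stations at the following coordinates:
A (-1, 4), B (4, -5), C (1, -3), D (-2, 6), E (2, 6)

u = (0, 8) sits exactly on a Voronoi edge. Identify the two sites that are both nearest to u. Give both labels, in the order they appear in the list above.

D and E

Squared distances from u to each site:
|uA|² = 1 + 16 = 17
|uB|² = 16 + 169 = 185
|uC|² = 1 + 121 = 122
|uD|² = 4 + 4 = 8
|uE|² = 4 + 4 = 8
u is equidistant from D and E (both at squared distance 8), and every other site is strictly farther — so u lies on the D–E Voronoi edge.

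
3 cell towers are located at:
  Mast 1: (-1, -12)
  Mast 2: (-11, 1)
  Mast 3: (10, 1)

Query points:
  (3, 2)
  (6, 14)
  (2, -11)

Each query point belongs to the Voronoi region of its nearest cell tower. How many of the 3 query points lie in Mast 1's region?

1

(3, 2) — d² to each: Mast 1:212, Mast 2:197, Mast 3:50 → nearest is Mast 3
(6, 14) — d² to each: Mast 1:725, Mast 2:458, Mast 3:185 → nearest is Mast 3
(2, -11) — d² to each: Mast 1:10, Mast 2:313, Mast 3:208 → nearest is Mast 1
1 of the 3 points has Mast 1 as nearest.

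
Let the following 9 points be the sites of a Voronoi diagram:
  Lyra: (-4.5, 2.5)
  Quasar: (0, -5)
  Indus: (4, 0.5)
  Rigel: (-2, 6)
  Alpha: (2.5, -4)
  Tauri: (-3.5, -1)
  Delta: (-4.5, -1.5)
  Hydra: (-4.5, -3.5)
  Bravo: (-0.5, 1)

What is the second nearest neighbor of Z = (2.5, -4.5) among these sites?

Quasar

Compare squared distances (the ordering matches that of the actual distances):
d²(Z, Lyra) = 49 + 49 = 98
d²(Z, Quasar) = 6.25 + 0.25 = 6.5
d²(Z, Indus) = 2.25 + 25 = 27.25
d²(Z, Rigel) = 20.25 + 110.25 = 130.5
d²(Z, Alpha) = 0 + 0.25 = 0.25
d²(Z, Tauri) = 36 + 12.25 = 48.25
d²(Z, Delta) = 49 + 9 = 58
d²(Z, Hydra) = 49 + 1 = 50
d²(Z, Bravo) = 9 + 30.25 = 39.25
Sorted ascending: Alpha, Quasar, Indus, … — the second-nearest is Quasar.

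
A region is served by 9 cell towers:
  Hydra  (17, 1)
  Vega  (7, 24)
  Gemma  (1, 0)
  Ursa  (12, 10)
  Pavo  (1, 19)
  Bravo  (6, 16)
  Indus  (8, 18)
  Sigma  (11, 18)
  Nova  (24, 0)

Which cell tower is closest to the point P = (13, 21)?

Squared Euclidean distances:
d²(P, Hydra) = (13−17)² + (21−1)² = 16 + 400 = 416
d²(P, Vega) = (13−7)² + (21−24)² = 36 + 9 = 45
d²(P, Gemma) = (13−1)² + (21−0)² = 144 + 441 = 585
d²(P, Ursa) = (13−12)² + (21−10)² = 1 + 121 = 122
d²(P, Pavo) = (13−1)² + (21−19)² = 144 + 4 = 148
d²(P, Bravo) = (13−6)² + (21−16)² = 49 + 25 = 74
d²(P, Indus) = (13−8)² + (21−18)² = 25 + 9 = 34
d²(P, Sigma) = (13−11)² + (21−18)² = 4 + 9 = 13
d²(P, Nova) = (13−24)² + (21−0)² = 121 + 441 = 562
The smallest is to Sigma, so P lies in the Voronoi region of Sigma.

Sigma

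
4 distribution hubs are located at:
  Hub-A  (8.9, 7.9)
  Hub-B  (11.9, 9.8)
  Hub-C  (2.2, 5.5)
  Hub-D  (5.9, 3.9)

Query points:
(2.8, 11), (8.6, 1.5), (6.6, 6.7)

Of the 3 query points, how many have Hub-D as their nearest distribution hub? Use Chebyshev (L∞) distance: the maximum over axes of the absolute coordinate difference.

1

(2.8, 11) — d to each: Hub-A:6.1, Hub-B:9.1, Hub-C:5.5, Hub-D:7.1 → nearest is Hub-C
(8.6, 1.5) — d to each: Hub-A:6.4, Hub-B:8.3, Hub-C:6.4, Hub-D:2.7 → nearest is Hub-D
(6.6, 6.7) — d to each: Hub-A:2.3, Hub-B:5.3, Hub-C:4.4, Hub-D:2.8 → nearest is Hub-A
1 of the 3 points has Hub-D as nearest.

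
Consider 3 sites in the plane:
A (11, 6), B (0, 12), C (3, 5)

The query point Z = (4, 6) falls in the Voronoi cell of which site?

Since √ is increasing, it suffices to compare squared distances:
|ZA|² = (4−11)² + (6−6)² = 49 + 0 = 49
|ZB|² = (4−0)² + (6−12)² = 16 + 36 = 52
|ZC|² = (4−3)² + (6−5)² = 1 + 1 = 2
Minimum is at C.

C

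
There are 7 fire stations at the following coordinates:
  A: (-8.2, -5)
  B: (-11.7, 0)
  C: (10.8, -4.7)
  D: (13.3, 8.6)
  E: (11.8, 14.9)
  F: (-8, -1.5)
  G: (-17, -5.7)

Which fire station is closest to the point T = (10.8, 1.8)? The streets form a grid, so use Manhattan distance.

d(T,A) = |10.8−(-8.2)| + |1.8−(-5)| = 19 + 6.8 = 25.8
d(T,B) = |10.8−(-11.7)| + |1.8−0| = 22.5 + 1.8 = 24.3
d(T,C) = |10.8−10.8| + |1.8−(-4.7)| = 0 + 6.5 = 6.5
d(T,D) = |10.8−13.3| + |1.8−8.6| = 2.5 + 6.8 = 9.3
d(T,E) = |10.8−11.8| + |1.8−14.9| = 1 + 13.1 = 14.1
d(T,F) = |10.8−(-8)| + |1.8−(-1.5)| = 18.8 + 3.3 = 22.1
d(T,G) = |10.8−(-17)| + |1.8−(-5.7)| = 27.8 + 7.5 = 35.3
The smallest is to C, so T lies in the Voronoi region of C.

C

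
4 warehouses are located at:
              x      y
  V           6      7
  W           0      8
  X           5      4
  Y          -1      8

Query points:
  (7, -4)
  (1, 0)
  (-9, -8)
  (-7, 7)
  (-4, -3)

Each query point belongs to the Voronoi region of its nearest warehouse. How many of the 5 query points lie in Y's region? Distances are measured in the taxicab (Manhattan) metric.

(7, -4) — d to each: V:12, W:19, X:10, Y:20 → nearest is X
(1, 0) — d to each: V:12, W:9, X:8, Y:10 → nearest is X
(-9, -8) — d to each: V:30, W:25, X:26, Y:24 → nearest is Y
(-7, 7) — d to each: V:13, W:8, X:15, Y:7 → nearest is Y
(-4, -3) — d to each: V:20, W:15, X:16, Y:14 → nearest is Y
3 of the 5 points have Y as nearest.

3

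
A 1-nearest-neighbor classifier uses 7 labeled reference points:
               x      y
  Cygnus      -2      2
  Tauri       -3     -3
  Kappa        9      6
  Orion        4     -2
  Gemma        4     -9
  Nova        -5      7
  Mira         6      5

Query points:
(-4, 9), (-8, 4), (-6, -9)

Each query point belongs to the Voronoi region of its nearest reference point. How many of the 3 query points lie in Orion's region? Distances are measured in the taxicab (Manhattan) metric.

0

(-4, 9) — d to each: Cygnus:9, Tauri:13, Kappa:16, Orion:19, Gemma:26, Nova:3, Mira:14 → nearest is Nova
(-8, 4) — d to each: Cygnus:8, Tauri:12, Kappa:19, Orion:18, Gemma:25, Nova:6, Mira:15 → nearest is Nova
(-6, -9) — d to each: Cygnus:15, Tauri:9, Kappa:30, Orion:17, Gemma:10, Nova:17, Mira:26 → nearest is Tauri
0 of the 3 points have Orion as nearest.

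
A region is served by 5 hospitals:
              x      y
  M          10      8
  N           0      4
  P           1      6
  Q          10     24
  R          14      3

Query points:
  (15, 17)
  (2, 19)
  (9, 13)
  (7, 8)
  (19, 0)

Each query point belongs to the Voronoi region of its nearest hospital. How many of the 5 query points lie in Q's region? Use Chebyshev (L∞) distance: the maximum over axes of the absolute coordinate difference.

2

(15, 17) — d to each: M:9, N:15, P:14, Q:7, R:14 → nearest is Q
(2, 19) — d to each: M:11, N:15, P:13, Q:8, R:16 → nearest is Q
(9, 13) — d to each: M:5, N:9, P:8, Q:11, R:10 → nearest is M
(7, 8) — d to each: M:3, N:7, P:6, Q:16, R:7 → nearest is M
(19, 0) — d to each: M:9, N:19, P:18, Q:24, R:5 → nearest is R
2 of the 5 points have Q as nearest.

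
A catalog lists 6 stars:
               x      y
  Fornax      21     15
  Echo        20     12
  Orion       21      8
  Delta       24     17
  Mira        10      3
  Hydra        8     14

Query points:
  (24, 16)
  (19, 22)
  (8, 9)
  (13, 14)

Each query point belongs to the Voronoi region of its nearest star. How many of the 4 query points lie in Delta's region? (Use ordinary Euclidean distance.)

(24, 16) — d² to each: Fornax:10, Echo:32, Orion:73, Delta:1, Mira:365, Hydra:260 → nearest is Delta
(19, 22) — d² to each: Fornax:53, Echo:101, Orion:200, Delta:50, Mira:442, Hydra:185 → nearest is Delta
(8, 9) — d² to each: Fornax:205, Echo:153, Orion:170, Delta:320, Mira:40, Hydra:25 → nearest is Hydra
(13, 14) — d² to each: Fornax:65, Echo:53, Orion:100, Delta:130, Mira:130, Hydra:25 → nearest is Hydra
2 of the 4 points have Delta as nearest.

2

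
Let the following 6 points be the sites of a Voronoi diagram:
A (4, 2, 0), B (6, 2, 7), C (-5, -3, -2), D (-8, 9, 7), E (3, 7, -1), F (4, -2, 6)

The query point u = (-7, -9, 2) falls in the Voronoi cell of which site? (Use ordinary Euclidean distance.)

Compare squared distances (the ordering matches that of the actual distances):
|uA|² = 121 + 121 + 4 = 246
|uB|² = 169 + 121 + 25 = 315
|uC|² = 4 + 36 + 16 = 56
|uD|² = 1 + 324 + 25 = 350
|uE|² = 100 + 256 + 9 = 365
|uF|² = 121 + 49 + 16 = 186
C is nearest.

C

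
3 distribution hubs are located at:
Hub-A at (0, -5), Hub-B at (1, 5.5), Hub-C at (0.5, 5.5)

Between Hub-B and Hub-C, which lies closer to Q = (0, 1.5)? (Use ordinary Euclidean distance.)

Hub-C

Compare squared distances:
d²(Q, Hub-B) = (0−1)² + (1.5−5.5)² = 1 + 16 = 17
d²(Q, Hub-C) = (0−0.5)² + (1.5−5.5)² = 0.25 + 16 = 16.25
17 > 16.25, so Hub-C is closer.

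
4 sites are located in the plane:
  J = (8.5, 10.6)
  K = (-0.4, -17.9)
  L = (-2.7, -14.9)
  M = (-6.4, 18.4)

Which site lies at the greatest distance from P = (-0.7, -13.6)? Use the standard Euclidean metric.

M

Compare squared distances (the ordering matches that of the actual distances):
|PJ|² = 84.64 + 585.64 = 670.28
|PK|² = 0.09 + 18.49 = 18.58
|PL|² = 4 + 1.69 = 5.69
|PM|² = 32.49 + 1024 = 1056.49
The largest is to M.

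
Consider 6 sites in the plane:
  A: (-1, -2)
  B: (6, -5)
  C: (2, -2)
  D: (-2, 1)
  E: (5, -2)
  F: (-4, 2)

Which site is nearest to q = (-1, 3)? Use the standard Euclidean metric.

D

Compare squared distances (the ordering matches that of the actual distances):
|qA|² = (-1−(-1))² + (3−(-2))² = 0 + 25 = 25
|qB|² = (-1−6)² + (3−(-5))² = 49 + 64 = 113
|qC|² = (-1−2)² + (3−(-2))² = 9 + 25 = 34
|qD|² = (-1−(-2))² + (3−1)² = 1 + 4 = 5
|qE|² = (-1−5)² + (3−(-2))² = 36 + 25 = 61
|qF|² = (-1−(-4))² + (3−2)² = 9 + 1 = 10
D is nearest.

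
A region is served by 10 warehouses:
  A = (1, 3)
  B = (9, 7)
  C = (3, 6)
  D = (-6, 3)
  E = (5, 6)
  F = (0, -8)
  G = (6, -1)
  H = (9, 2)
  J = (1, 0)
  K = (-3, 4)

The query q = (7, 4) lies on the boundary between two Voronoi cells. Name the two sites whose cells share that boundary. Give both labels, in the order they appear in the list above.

Squared distances from q to each site:
|qA|² = 36 + 1 = 37
|qB|² = 4 + 9 = 13
|qC|² = 16 + 4 = 20
|qD|² = 169 + 1 = 170
|qE|² = 4 + 4 = 8
|qF|² = 49 + 144 = 193
|qG|² = 1 + 25 = 26
|qH|² = 4 + 4 = 8
|qJ|² = 36 + 16 = 52
|qK|² = 100 + 0 = 100
q is equidistant from E and H (both at squared distance 8), and every other site is strictly farther — so q lies on the E–H Voronoi edge.

E and H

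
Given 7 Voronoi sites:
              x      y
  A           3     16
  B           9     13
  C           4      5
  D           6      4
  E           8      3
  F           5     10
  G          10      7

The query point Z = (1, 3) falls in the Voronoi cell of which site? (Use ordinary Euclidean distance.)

Compare squared distances (the ordering matches that of the actual distances):
|ZA|² = (1−3)² + (3−16)² = 4 + 169 = 173
|ZB|² = (1−9)² + (3−13)² = 64 + 100 = 164
|ZC|² = (1−4)² + (3−5)² = 9 + 4 = 13
|ZD|² = (1−6)² + (3−4)² = 25 + 1 = 26
|ZE|² = (1−8)² + (3−3)² = 49 + 0 = 49
|ZF|² = (1−5)² + (3−10)² = 16 + 49 = 65
|ZG|² = (1−10)² + (3−7)² = 81 + 16 = 97
C is nearest.

C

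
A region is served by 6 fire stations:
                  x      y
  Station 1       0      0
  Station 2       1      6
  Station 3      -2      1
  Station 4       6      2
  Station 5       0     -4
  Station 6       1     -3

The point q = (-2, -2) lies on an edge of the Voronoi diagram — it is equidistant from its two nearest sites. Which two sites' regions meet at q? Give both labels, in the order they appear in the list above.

Squared distances from q to each site:
d²(q, Station 1) = 4 + 4 = 8
d²(q, Station 2) = 9 + 64 = 73
d²(q, Station 3) = 0 + 9 = 9
d²(q, Station 4) = 64 + 16 = 80
d²(q, Station 5) = 4 + 4 = 8
d²(q, Station 6) = 9 + 1 = 10
q is equidistant from Station 1 and Station 5 (both at squared distance 8), and every other site is strictly farther — so q lies on the Station 1–Station 5 Voronoi edge.

Station 1 and Station 5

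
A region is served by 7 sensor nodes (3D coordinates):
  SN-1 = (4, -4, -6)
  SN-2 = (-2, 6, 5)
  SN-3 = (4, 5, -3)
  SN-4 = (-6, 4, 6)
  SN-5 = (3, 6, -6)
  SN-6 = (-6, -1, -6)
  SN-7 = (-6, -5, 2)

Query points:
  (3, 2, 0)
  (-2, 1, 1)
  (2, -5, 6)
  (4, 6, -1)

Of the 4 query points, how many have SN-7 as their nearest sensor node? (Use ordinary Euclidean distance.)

1

(3, 2, 0) — d² to each: SN-1:73, SN-2:66, SN-3:19, SN-4:121, SN-5:52, SN-6:126, SN-7:134 → nearest is SN-3
(-2, 1, 1) — d² to each: SN-1:110, SN-2:41, SN-3:68, SN-4:50, SN-5:99, SN-6:69, SN-7:53 → nearest is SN-2
(2, -5, 6) — d² to each: SN-1:149, SN-2:138, SN-3:185, SN-4:145, SN-5:266, SN-6:224, SN-7:80 → nearest is SN-7
(4, 6, -1) — d² to each: SN-1:125, SN-2:72, SN-3:5, SN-4:153, SN-5:26, SN-6:174, SN-7:230 → nearest is SN-3
1 of the 4 points has SN-7 as nearest.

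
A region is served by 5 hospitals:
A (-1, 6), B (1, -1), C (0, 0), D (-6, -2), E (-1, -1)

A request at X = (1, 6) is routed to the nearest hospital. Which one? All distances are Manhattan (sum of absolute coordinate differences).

d(X,A) = 2 + 0 = 2
d(X,B) = 0 + 7 = 7
d(X,C) = 1 + 6 = 7
d(X,D) = 7 + 8 = 15
d(X,E) = 2 + 7 = 9
Minimum is at A.

A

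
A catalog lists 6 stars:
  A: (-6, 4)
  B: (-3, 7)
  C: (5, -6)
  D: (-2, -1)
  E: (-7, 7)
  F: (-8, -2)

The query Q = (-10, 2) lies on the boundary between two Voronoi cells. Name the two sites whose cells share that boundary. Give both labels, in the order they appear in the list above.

Squared distances from Q to each site:
|QA|² = (-10−(-6))² + (2−4)² = 16 + 4 = 20
|QB|² = (-10−(-3))² + (2−7)² = 49 + 25 = 74
|QC|² = (-10−5)² + (2−(-6))² = 225 + 64 = 289
|QD|² = (-10−(-2))² + (2−(-1))² = 64 + 9 = 73
|QE|² = (-10−(-7))² + (2−7)² = 9 + 25 = 34
|QF|² = (-10−(-8))² + (2−(-2))² = 4 + 16 = 20
Q is equidistant from A and F (both at squared distance 20), and every other site is strictly farther — so Q lies on the A–F Voronoi edge.

A and F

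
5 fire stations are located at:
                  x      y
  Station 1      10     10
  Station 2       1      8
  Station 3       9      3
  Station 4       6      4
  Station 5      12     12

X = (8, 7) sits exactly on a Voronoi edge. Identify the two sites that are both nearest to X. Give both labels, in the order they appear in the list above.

Station 1 and Station 4

Squared distances from X to each site:
d²(X, Station 1) = (8−10)² + (7−10)² = 4 + 9 = 13
d²(X, Station 2) = (8−1)² + (7−8)² = 49 + 1 = 50
d²(X, Station 3) = (8−9)² + (7−3)² = 1 + 16 = 17
d²(X, Station 4) = (8−6)² + (7−4)² = 4 + 9 = 13
d²(X, Station 5) = (8−12)² + (7−12)² = 16 + 25 = 41
X is equidistant from Station 1 and Station 4 (both at squared distance 13), and every other site is strictly farther — so X lies on the Station 1–Station 4 Voronoi edge.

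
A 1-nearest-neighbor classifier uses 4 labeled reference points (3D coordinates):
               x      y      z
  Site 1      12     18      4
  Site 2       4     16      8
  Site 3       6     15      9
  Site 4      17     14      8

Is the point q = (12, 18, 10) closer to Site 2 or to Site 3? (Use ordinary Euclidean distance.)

Compare squared distances:
d²(q, Site 2) = (12−4)² + (18−16)² + (10−8)² = 64 + 4 + 4 = 72
d²(q, Site 3) = (12−6)² + (18−15)² + (10−9)² = 36 + 9 + 1 = 46
72 > 46, so Site 3 is closer.

Site 3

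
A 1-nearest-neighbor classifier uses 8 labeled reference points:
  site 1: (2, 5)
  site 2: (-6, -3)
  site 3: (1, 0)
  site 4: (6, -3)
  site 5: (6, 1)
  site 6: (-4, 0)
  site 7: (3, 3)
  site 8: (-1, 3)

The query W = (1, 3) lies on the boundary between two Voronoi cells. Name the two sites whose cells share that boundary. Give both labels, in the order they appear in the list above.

site 7 and site 8

Squared distances from W to each site:
d²(W, site 1) = 1 + 4 = 5
d²(W, site 2) = 49 + 36 = 85
d²(W, site 3) = 0 + 9 = 9
d²(W, site 4) = 25 + 36 = 61
d²(W, site 5) = 25 + 4 = 29
d²(W, site 6) = 25 + 9 = 34
d²(W, site 7) = 4 + 0 = 4
d²(W, site 8) = 4 + 0 = 4
W is equidistant from site 7 and site 8 (both at squared distance 4), and every other site is strictly farther — so W lies on the site 7–site 8 Voronoi edge.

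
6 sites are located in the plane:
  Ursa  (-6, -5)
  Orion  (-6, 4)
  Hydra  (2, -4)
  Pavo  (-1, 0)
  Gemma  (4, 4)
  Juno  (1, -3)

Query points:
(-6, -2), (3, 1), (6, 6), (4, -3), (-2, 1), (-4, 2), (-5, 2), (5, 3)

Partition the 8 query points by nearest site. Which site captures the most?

Gemma

(-6, -2) — d² to each: Ursa:9, Orion:36, Hydra:68, Pavo:29, Gemma:136, Juno:50 → nearest is Ursa
(3, 1) — d² to each: Ursa:117, Orion:90, Hydra:26, Pavo:17, Gemma:10, Juno:20 → nearest is Gemma
(6, 6) — d² to each: Ursa:265, Orion:148, Hydra:116, Pavo:85, Gemma:8, Juno:106 → nearest is Gemma
(4, -3) — d² to each: Ursa:104, Orion:149, Hydra:5, Pavo:34, Gemma:49, Juno:9 → nearest is Hydra
(-2, 1) — d² to each: Ursa:52, Orion:25, Hydra:41, Pavo:2, Gemma:45, Juno:25 → nearest is Pavo
(-4, 2) — d² to each: Ursa:53, Orion:8, Hydra:72, Pavo:13, Gemma:68, Juno:50 → nearest is Orion
(-5, 2) — d² to each: Ursa:50, Orion:5, Hydra:85, Pavo:20, Gemma:85, Juno:61 → nearest is Orion
(5, 3) — d² to each: Ursa:185, Orion:122, Hydra:58, Pavo:45, Gemma:2, Juno:52 → nearest is Gemma
Tally — Ursa:1, Orion:2, Hydra:1, Pavo:1, Gemma:3. Gemma captures the most (3).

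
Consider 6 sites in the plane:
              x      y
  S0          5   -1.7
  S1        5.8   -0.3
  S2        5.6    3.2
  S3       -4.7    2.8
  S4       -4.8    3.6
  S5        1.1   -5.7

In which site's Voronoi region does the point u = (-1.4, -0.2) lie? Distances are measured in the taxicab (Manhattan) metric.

d(u,S0) = |-1.4−5| + |-0.2−(-1.7)| = 6.4 + 1.5 = 7.9
d(u,S1) = |-1.4−5.8| + |-0.2−(-0.3)| = 7.2 + 0.1 = 7.3
d(u,S2) = |-1.4−5.6| + |-0.2−3.2| = 7 + 3.4 = 10.4
d(u,S3) = |-1.4−(-4.7)| + |-0.2−2.8| = 3.3 + 3 = 6.3
d(u,S4) = |-1.4−(-4.8)| + |-0.2−3.6| = 3.4 + 3.8 = 7.2
d(u,S5) = |-1.4−1.1| + |-0.2−(-5.7)| = 2.5 + 5.5 = 8
Minimum is at S3.

S3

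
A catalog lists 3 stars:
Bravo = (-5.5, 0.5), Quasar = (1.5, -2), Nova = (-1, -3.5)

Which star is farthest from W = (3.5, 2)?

Squared Euclidean distances:
d²(W, Bravo) = 81 + 2.25 = 83.25
d²(W, Quasar) = 4 + 16 = 20
d²(W, Nova) = 20.25 + 30.25 = 50.5
The largest is to Bravo.

Bravo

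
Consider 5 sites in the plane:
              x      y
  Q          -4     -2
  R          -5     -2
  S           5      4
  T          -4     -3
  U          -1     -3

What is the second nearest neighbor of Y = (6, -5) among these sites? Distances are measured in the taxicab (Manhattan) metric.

d(Y,Q) = |6−(-4)| + |-5−(-2)| = 10 + 3 = 13
d(Y,R) = |6−(-5)| + |-5−(-2)| = 11 + 3 = 14
d(Y,S) = |6−5| + |-5−4| = 1 + 9 = 10
d(Y,T) = |6−(-4)| + |-5−(-3)| = 10 + 2 = 12
d(Y,U) = |6−(-1)| + |-5−(-3)| = 7 + 2 = 9
Sorted ascending: U, S, T, … — the second-nearest is S.

S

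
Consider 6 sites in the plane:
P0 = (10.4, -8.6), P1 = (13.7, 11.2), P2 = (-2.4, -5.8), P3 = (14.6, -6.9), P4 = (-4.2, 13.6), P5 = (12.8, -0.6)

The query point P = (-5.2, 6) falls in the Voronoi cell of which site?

P4

Squared Euclidean distances:
|PP0|² = (-5.2−10.4)² + (6−(-8.6))² = 243.36 + 213.16 = 456.52
|PP1|² = (-5.2−13.7)² + (6−11.2)² = 357.21 + 27.04 = 384.25
|PP2|² = (-5.2−(-2.4))² + (6−(-5.8))² = 7.84 + 139.24 = 147.08
|PP3|² = (-5.2−14.6)² + (6−(-6.9))² = 392.04 + 166.41 = 558.45
|PP4|² = (-5.2−(-4.2))² + (6−13.6)² = 1 + 57.76 = 58.76
|PP5|² = (-5.2−12.8)² + (6−(-0.6))² = 324 + 43.56 = 367.56
The smallest is to P4, so P lies in the Voronoi region of P4.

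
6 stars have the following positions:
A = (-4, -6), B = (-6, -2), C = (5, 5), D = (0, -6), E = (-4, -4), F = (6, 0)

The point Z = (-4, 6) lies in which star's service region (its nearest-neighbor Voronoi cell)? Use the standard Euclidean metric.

Squared Euclidean distances:
|ZA|² = (-4−(-4))² + (6−(-6))² = 0 + 144 = 144
|ZB|² = (-4−(-6))² + (6−(-2))² = 4 + 64 = 68
|ZC|² = (-4−5)² + (6−5)² = 81 + 1 = 82
|ZD|² = (-4−0)² + (6−(-6))² = 16 + 144 = 160
|ZE|² = (-4−(-4))² + (6−(-4))² = 0 + 100 = 100
|ZF|² = (-4−6)² + (6−0)² = 100 + 36 = 136
Minimum is at B.

B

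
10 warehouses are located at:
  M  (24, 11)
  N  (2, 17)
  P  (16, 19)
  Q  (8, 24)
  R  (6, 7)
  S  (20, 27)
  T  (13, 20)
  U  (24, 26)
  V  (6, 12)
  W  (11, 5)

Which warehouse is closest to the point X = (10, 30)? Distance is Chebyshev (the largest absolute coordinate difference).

Q

d(X,M) = max(14, 19) = 19
d(X,N) = max(8, 13) = 13
d(X,P) = max(6, 11) = 11
d(X,Q) = max(2, 6) = 6
d(X,R) = max(4, 23) = 23
d(X,S) = max(10, 3) = 10
d(X,T) = max(3, 10) = 10
d(X,U) = max(14, 4) = 14
d(X,V) = max(4, 18) = 18
d(X,W) = max(1, 25) = 25
Q is nearest.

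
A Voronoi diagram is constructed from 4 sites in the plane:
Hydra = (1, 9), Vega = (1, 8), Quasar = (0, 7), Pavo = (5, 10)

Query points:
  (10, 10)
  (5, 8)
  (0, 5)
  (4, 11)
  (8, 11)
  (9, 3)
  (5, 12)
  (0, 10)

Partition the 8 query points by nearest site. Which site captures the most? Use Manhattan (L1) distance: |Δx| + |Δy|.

Pavo

(10, 10) — d to each: Hydra:10, Vega:11, Quasar:13, Pavo:5 → nearest is Pavo
(5, 8) — d to each: Hydra:5, Vega:4, Quasar:6, Pavo:2 → nearest is Pavo
(0, 5) — d to each: Hydra:5, Vega:4, Quasar:2, Pavo:10 → nearest is Quasar
(4, 11) — d to each: Hydra:5, Vega:6, Quasar:8, Pavo:2 → nearest is Pavo
(8, 11) — d to each: Hydra:9, Vega:10, Quasar:12, Pavo:4 → nearest is Pavo
(9, 3) — d to each: Hydra:14, Vega:13, Quasar:13, Pavo:11 → nearest is Pavo
(5, 12) — d to each: Hydra:7, Vega:8, Quasar:10, Pavo:2 → nearest is Pavo
(0, 10) — d to each: Hydra:2, Vega:3, Quasar:3, Pavo:5 → nearest is Hydra
Tally — Hydra:1, Quasar:1, Pavo:6. Pavo captures the most (6).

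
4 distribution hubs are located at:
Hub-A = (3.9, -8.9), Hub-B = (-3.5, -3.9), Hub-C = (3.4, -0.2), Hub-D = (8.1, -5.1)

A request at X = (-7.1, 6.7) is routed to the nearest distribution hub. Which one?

Since √ is increasing, it suffices to compare squared distances:
d²(X, Hub-A) = (-7.1−3.9)² + (6.7−(-8.9))² = 121 + 243.36 = 364.36
d²(X, Hub-B) = (-7.1−(-3.5))² + (6.7−(-3.9))² = 12.96 + 112.36 = 125.32
d²(X, Hub-C) = (-7.1−3.4)² + (6.7−(-0.2))² = 110.25 + 47.61 = 157.86
d²(X, Hub-D) = (-7.1−8.1)² + (6.7−(-5.1))² = 231.04 + 139.24 = 370.28
Hub-B is nearest.

Hub-B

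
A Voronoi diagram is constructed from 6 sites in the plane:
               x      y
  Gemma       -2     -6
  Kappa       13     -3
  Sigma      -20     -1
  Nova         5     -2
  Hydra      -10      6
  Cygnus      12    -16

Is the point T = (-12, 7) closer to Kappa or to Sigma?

Sigma

Compare squared distances:
d²(T, Kappa) = (-12−13)² + (7−(-3))² = 625 + 100 = 725
d²(T, Sigma) = (-12−(-20))² + (7−(-1))² = 64 + 64 = 128
725 > 128, so Sigma is closer.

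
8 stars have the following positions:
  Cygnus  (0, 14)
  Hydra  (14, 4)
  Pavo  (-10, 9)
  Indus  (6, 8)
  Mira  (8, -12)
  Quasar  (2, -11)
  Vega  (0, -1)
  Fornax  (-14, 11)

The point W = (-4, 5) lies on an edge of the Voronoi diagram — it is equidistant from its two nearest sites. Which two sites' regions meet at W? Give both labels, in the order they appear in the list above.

Squared distances from W to each site:
d²(W, Cygnus) = 16 + 81 = 97
d²(W, Hydra) = 324 + 1 = 325
d²(W, Pavo) = 36 + 16 = 52
d²(W, Indus) = 100 + 9 = 109
d²(W, Mira) = 144 + 289 = 433
d²(W, Quasar) = 36 + 256 = 292
d²(W, Vega) = 16 + 36 = 52
d²(W, Fornax) = 100 + 36 = 136
W is equidistant from Pavo and Vega (both at squared distance 52), and every other site is strictly farther — so W lies on the Pavo–Vega Voronoi edge.

Pavo and Vega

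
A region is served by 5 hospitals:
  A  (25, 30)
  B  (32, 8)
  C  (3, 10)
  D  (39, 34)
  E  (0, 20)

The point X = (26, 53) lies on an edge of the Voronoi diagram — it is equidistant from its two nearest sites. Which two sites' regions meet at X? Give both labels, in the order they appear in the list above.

Squared distances from X to each site:
|XA|² = (26−25)² + (53−30)² = 1 + 529 = 530
|XB|² = (26−32)² + (53−8)² = 36 + 2025 = 2061
|XC|² = (26−3)² + (53−10)² = 529 + 1849 = 2378
|XD|² = (26−39)² + (53−34)² = 169 + 361 = 530
|XE|² = (26−0)² + (53−20)² = 676 + 1089 = 1765
X is equidistant from A and D (both at squared distance 530), and every other site is strictly farther — so X lies on the A–D Voronoi edge.

A and D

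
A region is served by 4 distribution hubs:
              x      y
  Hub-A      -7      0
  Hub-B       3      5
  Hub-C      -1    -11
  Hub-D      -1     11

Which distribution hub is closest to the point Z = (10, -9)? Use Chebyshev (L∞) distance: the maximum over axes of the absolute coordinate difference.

Hub-C

d(Z, Hub-A) = max(17, 9) = 17
d(Z, Hub-B) = max(7, 14) = 14
d(Z, Hub-C) = max(11, 2) = 11
d(Z, Hub-D) = max(11, 20) = 20
Hub-C is nearest.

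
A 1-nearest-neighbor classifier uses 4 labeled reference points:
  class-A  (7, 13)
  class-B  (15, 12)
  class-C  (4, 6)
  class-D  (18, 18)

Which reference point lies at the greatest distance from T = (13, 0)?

class-D

Squared Euclidean distances:
d²(T, class-A) = (13−7)² + (0−13)² = 36 + 169 = 205
d²(T, class-B) = (13−15)² + (0−12)² = 4 + 144 = 148
d²(T, class-C) = (13−4)² + (0−6)² = 81 + 36 = 117
d²(T, class-D) = (13−18)² + (0−18)² = 25 + 324 = 349
The largest is to class-D.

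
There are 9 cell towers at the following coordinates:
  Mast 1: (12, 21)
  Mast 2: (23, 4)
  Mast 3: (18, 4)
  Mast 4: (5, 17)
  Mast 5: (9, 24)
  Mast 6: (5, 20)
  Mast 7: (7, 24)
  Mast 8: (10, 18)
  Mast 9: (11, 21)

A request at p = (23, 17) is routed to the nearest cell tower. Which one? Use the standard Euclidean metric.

Mast 1

Compare squared distances (the ordering matches that of the actual distances):
d²(p, Mast 1) = (23−12)² + (17−21)² = 121 + 16 = 137
d²(p, Mast 2) = (23−23)² + (17−4)² = 0 + 169 = 169
d²(p, Mast 3) = (23−18)² + (17−4)² = 25 + 169 = 194
d²(p, Mast 4) = (23−5)² + (17−17)² = 324 + 0 = 324
d²(p, Mast 5) = (23−9)² + (17−24)² = 196 + 49 = 245
d²(p, Mast 6) = (23−5)² + (17−20)² = 324 + 9 = 333
d²(p, Mast 7) = (23−7)² + (17−24)² = 256 + 49 = 305
d²(p, Mast 8) = (23−10)² + (17−18)² = 169 + 1 = 170
d²(p, Mast 9) = (23−11)² + (17−21)² = 144 + 16 = 160
Minimum is at Mast 1.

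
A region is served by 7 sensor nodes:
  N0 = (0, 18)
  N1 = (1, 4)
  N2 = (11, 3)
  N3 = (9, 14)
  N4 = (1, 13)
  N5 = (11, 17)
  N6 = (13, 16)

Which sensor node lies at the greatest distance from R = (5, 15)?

N2

Compare squared distances (the ordering matches that of the actual distances):
|RN0|² = 25 + 9 = 34
|RN1|² = 16 + 121 = 137
|RN2|² = 36 + 144 = 180
|RN3|² = 16 + 1 = 17
|RN4|² = 16 + 4 = 20
|RN5|² = 36 + 4 = 40
|RN6|² = 64 + 1 = 65
The largest is to N2.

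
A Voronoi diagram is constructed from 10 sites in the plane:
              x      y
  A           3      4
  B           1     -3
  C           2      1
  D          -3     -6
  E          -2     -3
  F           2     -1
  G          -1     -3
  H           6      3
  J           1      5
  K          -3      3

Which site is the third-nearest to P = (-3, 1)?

Compare squared distances (the ordering matches that of the actual distances):
|PA|² = (-3−3)² + (1−4)² = 36 + 9 = 45
|PB|² = (-3−1)² + (1−(-3))² = 16 + 16 = 32
|PC|² = (-3−2)² + (1−1)² = 25 + 0 = 25
|PD|² = (-3−(-3))² + (1−(-6))² = 0 + 49 = 49
|PE|² = (-3−(-2))² + (1−(-3))² = 1 + 16 = 17
|PF|² = (-3−2)² + (1−(-1))² = 25 + 4 = 29
|PG|² = (-3−(-1))² + (1−(-3))² = 4 + 16 = 20
|PH|² = (-3−6)² + (1−3)² = 81 + 4 = 85
|PJ|² = (-3−1)² + (1−5)² = 16 + 16 = 32
|PK|² = (-3−(-3))² + (1−3)² = 0 + 4 = 4
Sorted ascending: K, E, G, C, … — the third-nearest is G.

G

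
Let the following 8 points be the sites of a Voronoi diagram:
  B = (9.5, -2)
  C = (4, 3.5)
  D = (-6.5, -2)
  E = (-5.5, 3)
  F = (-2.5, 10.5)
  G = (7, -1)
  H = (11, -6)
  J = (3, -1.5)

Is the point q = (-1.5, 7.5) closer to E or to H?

Compare squared distances:
|qE|² = (-1.5−(-5.5))² + (7.5−3)² = 16 + 20.25 = 36.25
|qH|² = (-1.5−11)² + (7.5−(-6))² = 156.25 + 182.25 = 338.5
36.25 < 338.5, so E is closer.

E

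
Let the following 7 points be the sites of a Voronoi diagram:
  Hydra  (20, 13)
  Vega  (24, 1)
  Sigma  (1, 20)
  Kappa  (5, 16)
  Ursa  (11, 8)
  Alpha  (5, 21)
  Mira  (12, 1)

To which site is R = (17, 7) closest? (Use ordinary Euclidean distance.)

Since √ is increasing, it suffices to compare squared distances:
d²(R, Hydra) = (17−20)² + (7−13)² = 9 + 36 = 45
d²(R, Vega) = (17−24)² + (7−1)² = 49 + 36 = 85
d²(R, Sigma) = (17−1)² + (7−20)² = 256 + 169 = 425
d²(R, Kappa) = (17−5)² + (7−16)² = 144 + 81 = 225
d²(R, Ursa) = (17−11)² + (7−8)² = 36 + 1 = 37
d²(R, Alpha) = (17−5)² + (7−21)² = 144 + 196 = 340
d²(R, Mira) = (17−12)² + (7−1)² = 25 + 36 = 61
The smallest is to Ursa, so R lies in the Voronoi region of Ursa.

Ursa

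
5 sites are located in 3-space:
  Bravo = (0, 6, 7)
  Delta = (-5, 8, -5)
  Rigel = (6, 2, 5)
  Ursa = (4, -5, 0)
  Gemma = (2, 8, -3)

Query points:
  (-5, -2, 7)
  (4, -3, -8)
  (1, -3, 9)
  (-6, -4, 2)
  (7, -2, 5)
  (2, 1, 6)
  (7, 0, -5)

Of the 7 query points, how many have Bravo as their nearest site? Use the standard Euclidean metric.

1

(-5, -2, 7) — d² to each: Bravo:89, Delta:244, Rigel:141, Ursa:139, Gemma:249 → nearest is Bravo
(4, -3, -8) — d² to each: Bravo:322, Delta:211, Rigel:198, Ursa:68, Gemma:150 → nearest is Ursa
(1, -3, 9) — d² to each: Bravo:86, Delta:353, Rigel:66, Ursa:94, Gemma:266 → nearest is Rigel
(-6, -4, 2) — d² to each: Bravo:161, Delta:194, Rigel:189, Ursa:105, Gemma:233 → nearest is Ursa
(7, -2, 5) — d² to each: Bravo:117, Delta:344, Rigel:17, Ursa:43, Gemma:189 → nearest is Rigel
(2, 1, 6) — d² to each: Bravo:30, Delta:219, Rigel:18, Ursa:76, Gemma:130 → nearest is Rigel
(7, 0, -5) — d² to each: Bravo:229, Delta:208, Rigel:105, Ursa:59, Gemma:93 → nearest is Ursa
1 of the 7 points has Bravo as nearest.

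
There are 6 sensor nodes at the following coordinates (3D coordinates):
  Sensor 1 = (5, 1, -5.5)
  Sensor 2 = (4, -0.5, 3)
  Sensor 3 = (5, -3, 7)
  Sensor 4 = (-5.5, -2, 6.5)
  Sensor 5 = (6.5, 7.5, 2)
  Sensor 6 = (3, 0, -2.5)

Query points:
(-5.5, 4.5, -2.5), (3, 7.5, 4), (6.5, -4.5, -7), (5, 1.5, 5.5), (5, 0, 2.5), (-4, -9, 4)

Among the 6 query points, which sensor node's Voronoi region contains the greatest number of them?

(-5.5, 4.5, -2.5) — d² to each: Sensor 1:131.5, Sensor 2:145.5, Sensor 3:256.75, Sensor 4:123.25, Sensor 5:173.25, Sensor 6:92.5 → nearest is Sensor 6
(3, 7.5, 4) — d² to each: Sensor 1:136.5, Sensor 2:66, Sensor 3:123.25, Sensor 4:168.75, Sensor 5:16.25, Sensor 6:98.5 → nearest is Sensor 5
(6.5, -4.5, -7) — d² to each: Sensor 1:34.75, Sensor 2:122.25, Sensor 3:200.5, Sensor 4:332.5, Sensor 5:225, Sensor 6:52.75 → nearest is Sensor 1
(5, 1.5, 5.5) — d² to each: Sensor 1:121.25, Sensor 2:11.25, Sensor 3:22.5, Sensor 4:123.5, Sensor 5:50.5, Sensor 6:70.25 → nearest is Sensor 2
(5, 0, 2.5) — d² to each: Sensor 1:65, Sensor 2:1.5, Sensor 3:29.25, Sensor 4:130.25, Sensor 5:58.75, Sensor 6:29 → nearest is Sensor 2
(-4, -9, 4) — d² to each: Sensor 1:271.25, Sensor 2:137.25, Sensor 3:126, Sensor 4:57.5, Sensor 5:386.5, Sensor 6:172.25 → nearest is Sensor 4
Tally — Sensor 1:1, Sensor 2:2, Sensor 4:1, Sensor 5:1, Sensor 6:1. Sensor 2 captures the most (2).

Sensor 2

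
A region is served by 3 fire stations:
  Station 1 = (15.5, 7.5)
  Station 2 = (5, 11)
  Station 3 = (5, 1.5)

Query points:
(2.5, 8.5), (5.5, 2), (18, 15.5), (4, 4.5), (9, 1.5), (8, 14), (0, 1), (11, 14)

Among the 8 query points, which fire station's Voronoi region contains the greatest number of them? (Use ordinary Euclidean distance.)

(2.5, 8.5) — d² to each: Station 1:170, Station 2:12.5, Station 3:55.25 → nearest is Station 2
(5.5, 2) — d² to each: Station 1:130.25, Station 2:81.25, Station 3:0.5 → nearest is Station 3
(18, 15.5) — d² to each: Station 1:70.25, Station 2:189.25, Station 3:365 → nearest is Station 1
(4, 4.5) — d² to each: Station 1:141.25, Station 2:43.25, Station 3:10 → nearest is Station 3
(9, 1.5) — d² to each: Station 1:78.25, Station 2:106.25, Station 3:16 → nearest is Station 3
(8, 14) — d² to each: Station 1:98.5, Station 2:18, Station 3:165.25 → nearest is Station 2
(0, 1) — d² to each: Station 1:282.5, Station 2:125, Station 3:25.25 → nearest is Station 3
(11, 14) — d² to each: Station 1:62.5, Station 2:45, Station 3:192.25 → nearest is Station 2
Tally — Station 1:1, Station 2:3, Station 3:4. Station 3 captures the most (4).

Station 3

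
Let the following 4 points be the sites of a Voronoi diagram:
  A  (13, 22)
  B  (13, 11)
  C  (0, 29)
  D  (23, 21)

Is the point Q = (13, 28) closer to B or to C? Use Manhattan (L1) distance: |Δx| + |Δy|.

C

d(Q,B) = |13−13| + |28−11| = 0 + 17 = 17
d(Q,C) = |13−0| + |28−29| = 13 + 1 = 14
17 > 14, so C is closer.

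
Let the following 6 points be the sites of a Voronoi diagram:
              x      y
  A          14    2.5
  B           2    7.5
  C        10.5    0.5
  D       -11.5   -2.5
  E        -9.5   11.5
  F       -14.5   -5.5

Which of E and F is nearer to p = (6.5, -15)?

Compare squared distances:
|pE|² = (6.5−(-9.5))² + (-15−11.5)² = 256 + 702.25 = 958.25
|pF|² = (6.5−(-14.5))² + (-15−(-5.5))² = 441 + 90.25 = 531.25
958.25 > 531.25, so F is closer.

F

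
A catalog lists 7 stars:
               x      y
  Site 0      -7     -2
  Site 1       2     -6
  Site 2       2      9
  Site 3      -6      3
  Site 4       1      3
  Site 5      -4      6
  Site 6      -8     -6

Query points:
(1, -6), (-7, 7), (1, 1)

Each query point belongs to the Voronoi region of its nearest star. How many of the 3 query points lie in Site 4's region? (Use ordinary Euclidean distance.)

(1, -6) — d² to each: Site 0:80, Site 1:1, Site 2:226, Site 3:130, Site 4:81, Site 5:169, Site 6:81 → nearest is Site 1
(-7, 7) — d² to each: Site 0:81, Site 1:250, Site 2:85, Site 3:17, Site 4:80, Site 5:10, Site 6:170 → nearest is Site 5
(1, 1) — d² to each: Site 0:73, Site 1:50, Site 2:65, Site 3:53, Site 4:4, Site 5:50, Site 6:130 → nearest is Site 4
1 of the 3 points has Site 4 as nearest.

1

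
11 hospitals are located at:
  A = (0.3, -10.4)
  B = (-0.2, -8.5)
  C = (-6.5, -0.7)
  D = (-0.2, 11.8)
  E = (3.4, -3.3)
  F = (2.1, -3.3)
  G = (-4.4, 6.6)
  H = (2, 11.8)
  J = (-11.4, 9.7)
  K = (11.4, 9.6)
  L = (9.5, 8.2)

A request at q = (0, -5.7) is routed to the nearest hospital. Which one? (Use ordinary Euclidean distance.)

Since √ is increasing, it suffices to compare squared distances:
|qA|² = 0.09 + 22.09 = 22.18
|qB|² = 0.04 + 7.84 = 7.88
|qC|² = 42.25 + 25 = 67.25
|qD|² = 0.04 + 306.25 = 306.29
|qE|² = 11.56 + 5.76 = 17.32
|qF|² = 4.41 + 5.76 = 10.17
|qG|² = 19.36 + 151.29 = 170.65
|qH|² = 4 + 306.25 = 310.25
|qJ|² = 129.96 + 237.16 = 367.12
|qK|² = 129.96 + 234.09 = 364.05
|qL|² = 90.25 + 193.21 = 283.46
Minimum is at B.

B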